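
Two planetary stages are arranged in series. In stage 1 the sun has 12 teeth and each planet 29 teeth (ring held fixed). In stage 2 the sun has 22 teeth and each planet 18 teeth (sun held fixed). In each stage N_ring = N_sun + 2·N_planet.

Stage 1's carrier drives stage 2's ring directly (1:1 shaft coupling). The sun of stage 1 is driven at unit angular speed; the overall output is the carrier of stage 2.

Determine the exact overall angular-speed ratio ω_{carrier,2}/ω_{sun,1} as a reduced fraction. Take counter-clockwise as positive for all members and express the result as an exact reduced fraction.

87/820

Stage 1: N_ring = 12 + 2·29 = 70
Stage 1: 12(ω_s−ω_c) = −70(ω_r−ω_c),  ω_r=0, ω_s=1
Stage 1: 12(1−ω_c) = −70(0−ω_c)  ⇒  82ω_c = 12  ⇒  ω_c = 6/41
  ⇒ ω_c¹/ω_s¹ = 6/41
Stage 2: N_ring = 22 + 2·18 = 58
Stage 2: 22(ω_s−ω_c) = −58(ω_r−ω_c),  ω_s=0, ω_r=1
Stage 2: 22(0−ω_c) = −58(1−ω_c)  ⇒  80ω_c = 58  ⇒  ω_c = 29/40
  ⇒ ω_c²/ω_r² = 29/40
Coupling ω_r² = ω_c¹ ⇒ overall = 6/41 × 29/40 = 87/820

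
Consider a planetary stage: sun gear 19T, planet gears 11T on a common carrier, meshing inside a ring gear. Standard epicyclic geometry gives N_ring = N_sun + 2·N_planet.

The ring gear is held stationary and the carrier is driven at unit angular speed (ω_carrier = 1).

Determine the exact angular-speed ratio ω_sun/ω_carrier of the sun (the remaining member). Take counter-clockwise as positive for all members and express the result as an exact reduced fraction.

N_ring = 19 + 2·11 = 41
19(ω_s−ω_c) = −41(ω_r−ω_c),  ω_r=0, ω_c=1
ω_s = 1 − (41/19)(0−1) = 60/19
ω_s/ω_c = 60/19

60/19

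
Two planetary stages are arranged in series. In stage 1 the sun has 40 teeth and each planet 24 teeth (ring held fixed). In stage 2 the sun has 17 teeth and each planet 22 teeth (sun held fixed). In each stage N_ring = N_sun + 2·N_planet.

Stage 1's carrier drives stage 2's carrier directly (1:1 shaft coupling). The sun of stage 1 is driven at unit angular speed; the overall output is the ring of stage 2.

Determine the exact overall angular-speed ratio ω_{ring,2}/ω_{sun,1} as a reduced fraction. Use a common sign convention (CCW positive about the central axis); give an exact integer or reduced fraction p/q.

Stage 1: N_ring = 40 + 2·24 = 88
Stage 1: 40(ω_s−ω_c) = −88(ω_r−ω_c),  ω_r=0, ω_s=1
Stage 1: 40(1−ω_c) = −88(0−ω_c)  ⇒  128ω_c = 40  ⇒  ω_c = 5/16
  ⇒ ω_c¹/ω_s¹ = 5/16
Stage 2: N_ring = 17 + 2·22 = 61
Stage 2: 17(ω_s−ω_c) = −61(ω_r−ω_c),  ω_s=0, ω_c=1
Stage 2: ω_r = 1 − (17/61)(0−1) = 78/61
  ⇒ ω_r²/ω_c² = 78/61
Coupling ω_c² = ω_c¹ ⇒ overall = 5/16 × 78/61 = 195/488

195/488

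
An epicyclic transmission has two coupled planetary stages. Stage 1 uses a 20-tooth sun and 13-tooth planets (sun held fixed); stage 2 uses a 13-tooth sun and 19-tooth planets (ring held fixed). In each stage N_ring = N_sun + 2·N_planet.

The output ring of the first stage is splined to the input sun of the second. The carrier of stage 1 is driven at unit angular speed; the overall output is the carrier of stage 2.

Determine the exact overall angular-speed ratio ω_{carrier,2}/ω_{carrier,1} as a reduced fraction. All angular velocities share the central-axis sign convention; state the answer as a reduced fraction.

Stage 1: N_ring = 20 + 2·13 = 46
Stage 1: 20(ω_s−ω_c) = −46(ω_r−ω_c),  ω_s=0, ω_c=1
Stage 1: ω_r = 1 − (20/46)(0−1) = 33/23
  ⇒ ω_r¹/ω_c¹ = 33/23
Stage 2: N_ring = 13 + 2·19 = 51
Stage 2: 13(ω_s−ω_c) = −51(ω_r−ω_c),  ω_r=0, ω_s=1
Stage 2: 13(1−ω_c) = −51(0−ω_c)  ⇒  64ω_c = 13  ⇒  ω_c = 13/64
  ⇒ ω_c²/ω_s² = 13/64
Coupling ω_s² = ω_r¹ ⇒ overall = 33/23 × 13/64 = 429/1472

429/1472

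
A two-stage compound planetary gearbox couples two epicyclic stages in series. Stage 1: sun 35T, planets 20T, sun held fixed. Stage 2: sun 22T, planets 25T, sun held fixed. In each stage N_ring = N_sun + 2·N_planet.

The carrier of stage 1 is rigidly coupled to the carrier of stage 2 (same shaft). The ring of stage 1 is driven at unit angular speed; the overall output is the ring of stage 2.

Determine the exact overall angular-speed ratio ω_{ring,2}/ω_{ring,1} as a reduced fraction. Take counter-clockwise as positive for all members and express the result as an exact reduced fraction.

Stage 1: N_ring = 35 + 2·20 = 75
Stage 1: 35(ω_s−ω_c) = −75(ω_r−ω_c),  ω_s=0, ω_r=1
Stage 1: 35(0−ω_c) = −75(1−ω_c)  ⇒  110ω_c = 75  ⇒  ω_c = 15/22
  ⇒ ω_c¹/ω_r¹ = 15/22
Stage 2: N_ring = 22 + 2·25 = 72
Stage 2: 22(ω_s−ω_c) = −72(ω_r−ω_c),  ω_s=0, ω_c=1
Stage 2: ω_r = 1 − (22/72)(0−1) = 47/36
  ⇒ ω_r²/ω_c² = 47/36
Coupling ω_c² = ω_c¹ ⇒ overall = 15/22 × 47/36 = 235/264

235/264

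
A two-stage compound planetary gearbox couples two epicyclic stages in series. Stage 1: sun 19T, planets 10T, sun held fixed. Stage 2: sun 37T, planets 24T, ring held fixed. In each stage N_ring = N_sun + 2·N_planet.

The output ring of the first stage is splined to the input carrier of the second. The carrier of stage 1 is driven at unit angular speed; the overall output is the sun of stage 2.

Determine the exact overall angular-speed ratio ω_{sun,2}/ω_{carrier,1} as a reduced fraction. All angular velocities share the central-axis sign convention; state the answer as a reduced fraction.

Stage 1: N_ring = 19 + 2·10 = 39
Stage 1: 19(ω_s−ω_c) = −39(ω_r−ω_c),  ω_s=0, ω_c=1
Stage 1: ω_r = 1 − (19/39)(0−1) = 58/39
  ⇒ ω_r¹/ω_c¹ = 58/39
Stage 2: N_ring = 37 + 2·24 = 85
Stage 2: 37(ω_s−ω_c) = −85(ω_r−ω_c),  ω_r=0, ω_c=1
Stage 2: ω_s = 1 − (85/37)(0−1) = 122/37
  ⇒ ω_s²/ω_c² = 122/37
Coupling ω_c² = ω_r¹ ⇒ overall = 58/39 × 122/37 = 7076/1443

7076/1443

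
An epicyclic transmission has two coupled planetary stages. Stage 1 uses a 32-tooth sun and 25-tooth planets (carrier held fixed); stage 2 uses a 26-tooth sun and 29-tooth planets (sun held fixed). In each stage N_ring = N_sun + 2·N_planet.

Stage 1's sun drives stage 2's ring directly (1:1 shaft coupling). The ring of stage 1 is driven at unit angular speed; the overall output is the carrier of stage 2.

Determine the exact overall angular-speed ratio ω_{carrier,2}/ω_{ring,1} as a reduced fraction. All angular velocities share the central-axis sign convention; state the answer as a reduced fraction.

-861/440

Stage 1: N_ring = 32 + 2·25 = 82
Stage 1: 32(ω_s−ω_c) = −82(ω_r−ω_c),  ω_c=0, ω_r=1
Stage 1: ω_s = 0 − (82/32)(1−0) = -41/16
  ⇒ ω_s¹/ω_r¹ = -41/16
Stage 2: N_ring = 26 + 2·29 = 84
Stage 2: 26(ω_s−ω_c) = −84(ω_r−ω_c),  ω_s=0, ω_r=1
Stage 2: 26(0−ω_c) = −84(1−ω_c)  ⇒  110ω_c = 84  ⇒  ω_c = 42/55
  ⇒ ω_c²/ω_r² = 42/55
Coupling ω_r² = ω_s¹ ⇒ overall = -41/16 × 42/55 = -861/440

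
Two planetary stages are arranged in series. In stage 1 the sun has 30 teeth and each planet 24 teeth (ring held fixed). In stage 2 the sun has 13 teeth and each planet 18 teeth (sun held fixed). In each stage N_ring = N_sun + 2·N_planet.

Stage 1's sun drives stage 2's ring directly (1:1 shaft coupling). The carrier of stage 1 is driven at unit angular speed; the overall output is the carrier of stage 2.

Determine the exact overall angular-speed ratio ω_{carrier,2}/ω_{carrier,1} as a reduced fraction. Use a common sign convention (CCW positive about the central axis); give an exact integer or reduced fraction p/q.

441/155

Stage 1: N_ring = 30 + 2·24 = 78
Stage 1: 30(ω_s−ω_c) = −78(ω_r−ω_c),  ω_r=0, ω_c=1
Stage 1: ω_s = 1 − (78/30)(0−1) = 18/5
  ⇒ ω_s¹/ω_c¹ = 18/5
Stage 2: N_ring = 13 + 2·18 = 49
Stage 2: 13(ω_s−ω_c) = −49(ω_r−ω_c),  ω_s=0, ω_r=1
Stage 2: 13(0−ω_c) = −49(1−ω_c)  ⇒  62ω_c = 49  ⇒  ω_c = 49/62
  ⇒ ω_c²/ω_r² = 49/62
Coupling ω_r² = ω_s¹ ⇒ overall = 18/5 × 49/62 = 441/155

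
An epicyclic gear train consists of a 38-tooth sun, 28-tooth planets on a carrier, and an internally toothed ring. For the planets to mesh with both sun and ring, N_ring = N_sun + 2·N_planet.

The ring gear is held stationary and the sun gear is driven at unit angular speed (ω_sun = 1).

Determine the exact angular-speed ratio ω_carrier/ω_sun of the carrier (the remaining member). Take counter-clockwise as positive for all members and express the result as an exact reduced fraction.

N_ring = 38 + 2·28 = 94
38(ω_s−ω_c) = −94(ω_r−ω_c),  ω_r=0, ω_s=1
38(1−ω_c) = −94(0−ω_c)  ⇒  132ω_c = 38  ⇒  ω_c = 19/66
ω_c/ω_s = 19/66

19/66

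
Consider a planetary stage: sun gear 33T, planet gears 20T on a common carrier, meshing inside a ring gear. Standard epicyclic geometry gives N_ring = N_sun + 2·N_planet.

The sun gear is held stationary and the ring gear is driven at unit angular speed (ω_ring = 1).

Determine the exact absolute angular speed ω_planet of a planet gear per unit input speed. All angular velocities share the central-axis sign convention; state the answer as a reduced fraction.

73/40

N_ring = 33 + 2·20 = 73
33(ω_s−ω_c) = −73(ω_r−ω_c),  ω_s=0, ω_r=1
33(0−ω_c) = −73(1−ω_c)  ⇒  106ω_c = 73  ⇒  ω_c = 73/106
sun–planet: 33·(0−73/106) = −20·(ω_p−ω_c)  ⇒  ω_p−ω_c = −(33/20)·(-73/106) = 2409/2120
ω_p = 73/106 + 2409/2120 = 73/40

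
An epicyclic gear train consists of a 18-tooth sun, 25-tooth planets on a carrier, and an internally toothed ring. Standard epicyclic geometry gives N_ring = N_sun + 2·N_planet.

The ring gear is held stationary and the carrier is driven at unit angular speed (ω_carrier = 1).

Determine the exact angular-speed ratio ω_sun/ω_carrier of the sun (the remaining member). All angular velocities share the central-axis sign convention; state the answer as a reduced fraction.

N_ring = 18 + 2·25 = 68
18(ω_s−ω_c) = −68(ω_r−ω_c),  ω_r=0, ω_c=1
ω_s = 1 − (68/18)(0−1) = 43/9
ω_s/ω_c = 43/9

43/9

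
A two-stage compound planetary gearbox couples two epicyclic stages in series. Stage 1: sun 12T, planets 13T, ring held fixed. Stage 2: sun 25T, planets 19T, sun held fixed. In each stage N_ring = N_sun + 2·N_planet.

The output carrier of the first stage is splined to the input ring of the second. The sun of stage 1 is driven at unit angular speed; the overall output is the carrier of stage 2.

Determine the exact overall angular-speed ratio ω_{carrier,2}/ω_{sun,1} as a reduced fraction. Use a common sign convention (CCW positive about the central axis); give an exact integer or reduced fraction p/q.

189/1100

Stage 1: N_ring = 12 + 2·13 = 38
Stage 1: 12(ω_s−ω_c) = −38(ω_r−ω_c),  ω_r=0, ω_s=1
Stage 1: 12(1−ω_c) = −38(0−ω_c)  ⇒  50ω_c = 12  ⇒  ω_c = 6/25
  ⇒ ω_c¹/ω_s¹ = 6/25
Stage 2: N_ring = 25 + 2·19 = 63
Stage 2: 25(ω_s−ω_c) = −63(ω_r−ω_c),  ω_s=0, ω_r=1
Stage 2: 25(0−ω_c) = −63(1−ω_c)  ⇒  88ω_c = 63  ⇒  ω_c = 63/88
  ⇒ ω_c²/ω_r² = 63/88
Coupling ω_r² = ω_c¹ ⇒ overall = 6/25 × 63/88 = 189/1100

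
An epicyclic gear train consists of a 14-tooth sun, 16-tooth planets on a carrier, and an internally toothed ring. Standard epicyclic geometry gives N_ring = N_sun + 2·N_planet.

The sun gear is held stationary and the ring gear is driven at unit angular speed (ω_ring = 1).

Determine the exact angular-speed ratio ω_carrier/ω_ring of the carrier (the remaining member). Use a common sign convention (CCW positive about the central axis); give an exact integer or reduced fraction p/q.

N_ring = 14 + 2·16 = 46
14(ω_s−ω_c) = −46(ω_r−ω_c),  ω_s=0, ω_r=1
14(0−ω_c) = −46(1−ω_c)  ⇒  60ω_c = 46  ⇒  ω_c = 23/30
ω_c/ω_r = 23/30

23/30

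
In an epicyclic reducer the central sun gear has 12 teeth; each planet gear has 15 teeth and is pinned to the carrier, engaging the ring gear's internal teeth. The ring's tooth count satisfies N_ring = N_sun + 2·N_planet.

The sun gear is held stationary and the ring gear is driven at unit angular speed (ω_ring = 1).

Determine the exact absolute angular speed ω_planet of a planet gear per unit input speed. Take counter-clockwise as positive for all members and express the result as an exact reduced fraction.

N_ring = 12 + 2·15 = 42
12(ω_s−ω_c) = −42(ω_r−ω_c),  ω_s=0, ω_r=1
12(0−ω_c) = −42(1−ω_c)  ⇒  54ω_c = 42  ⇒  ω_c = 7/9
sun–planet: 12·(0−7/9) = −15·(ω_p−ω_c)  ⇒  ω_p−ω_c = −(12/15)·(-7/9) = 28/45
ω_p = 7/9 + 28/45 = 7/5

7/5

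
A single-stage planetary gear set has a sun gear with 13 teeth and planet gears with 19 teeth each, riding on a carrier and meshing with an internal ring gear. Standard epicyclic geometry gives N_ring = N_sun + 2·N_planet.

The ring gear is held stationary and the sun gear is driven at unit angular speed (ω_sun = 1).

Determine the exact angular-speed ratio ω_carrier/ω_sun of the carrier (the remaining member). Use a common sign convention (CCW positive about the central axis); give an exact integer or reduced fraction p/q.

13/64

N_ring = 13 + 2·19 = 51
13(ω_s−ω_c) = −51(ω_r−ω_c),  ω_r=0, ω_s=1
13(1−ω_c) = −51(0−ω_c)  ⇒  64ω_c = 13  ⇒  ω_c = 13/64
ω_c/ω_s = 13/64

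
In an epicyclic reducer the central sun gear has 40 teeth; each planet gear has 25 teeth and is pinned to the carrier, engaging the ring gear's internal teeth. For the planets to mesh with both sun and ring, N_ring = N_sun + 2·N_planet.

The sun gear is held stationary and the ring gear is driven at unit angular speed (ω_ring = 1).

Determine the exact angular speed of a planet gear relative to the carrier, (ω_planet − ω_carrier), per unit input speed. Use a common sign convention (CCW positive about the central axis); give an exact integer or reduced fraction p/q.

N_ring = 40 + 2·25 = 90
40(ω_s−ω_c) = −90(ω_r−ω_c),  ω_s=0, ω_r=1
40(0−ω_c) = −90(1−ω_c)  ⇒  130ω_c = 90  ⇒  ω_c = 9/13
sun–planet: 40·(0−9/13) = −25·(ω_p−ω_c)  ⇒  ω_p−ω_c = −(40/25)·(-9/13) = 72/65

72/65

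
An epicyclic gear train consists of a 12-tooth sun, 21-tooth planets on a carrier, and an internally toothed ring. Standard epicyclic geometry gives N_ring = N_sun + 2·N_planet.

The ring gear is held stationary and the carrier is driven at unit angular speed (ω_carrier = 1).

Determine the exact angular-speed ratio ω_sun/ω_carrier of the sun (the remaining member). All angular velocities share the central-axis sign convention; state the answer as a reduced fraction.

N_ring = 12 + 2·21 = 54
12(ω_s−ω_c) = −54(ω_r−ω_c),  ω_r=0, ω_c=1
ω_s = 1 − (54/12)(0−1) = 11/2
ω_s/ω_c = 11/2

11/2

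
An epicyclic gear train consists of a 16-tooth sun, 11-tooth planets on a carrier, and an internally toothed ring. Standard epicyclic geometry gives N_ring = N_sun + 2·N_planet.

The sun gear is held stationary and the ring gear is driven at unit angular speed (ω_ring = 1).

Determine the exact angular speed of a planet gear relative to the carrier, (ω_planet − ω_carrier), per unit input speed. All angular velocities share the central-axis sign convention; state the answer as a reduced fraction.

304/297

N_ring = 16 + 2·11 = 38
16(ω_s−ω_c) = −38(ω_r−ω_c),  ω_s=0, ω_r=1
16(0−ω_c) = −38(1−ω_c)  ⇒  54ω_c = 38  ⇒  ω_c = 19/27
sun–planet: 16·(0−19/27) = −11·(ω_p−ω_c)  ⇒  ω_p−ω_c = −(16/11)·(-19/27) = 304/297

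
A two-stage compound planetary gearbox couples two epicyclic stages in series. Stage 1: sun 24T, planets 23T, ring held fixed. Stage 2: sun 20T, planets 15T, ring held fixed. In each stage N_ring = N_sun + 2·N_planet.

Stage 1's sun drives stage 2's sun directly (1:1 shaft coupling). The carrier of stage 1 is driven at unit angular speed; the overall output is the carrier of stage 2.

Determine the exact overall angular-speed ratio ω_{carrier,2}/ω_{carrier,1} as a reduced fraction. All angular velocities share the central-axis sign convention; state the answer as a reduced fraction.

47/42

Stage 1: N_ring = 24 + 2·23 = 70
Stage 1: 24(ω_s−ω_c) = −70(ω_r−ω_c),  ω_r=0, ω_c=1
Stage 1: ω_s = 1 − (70/24)(0−1) = 47/12
  ⇒ ω_s¹/ω_c¹ = 47/12
Stage 2: N_ring = 20 + 2·15 = 50
Stage 2: 20(ω_s−ω_c) = −50(ω_r−ω_c),  ω_r=0, ω_s=1
Stage 2: 20(1−ω_c) = −50(0−ω_c)  ⇒  70ω_c = 20  ⇒  ω_c = 2/7
  ⇒ ω_c²/ω_s² = 2/7
Coupling ω_s² = ω_s¹ ⇒ overall = 47/12 × 2/7 = 47/42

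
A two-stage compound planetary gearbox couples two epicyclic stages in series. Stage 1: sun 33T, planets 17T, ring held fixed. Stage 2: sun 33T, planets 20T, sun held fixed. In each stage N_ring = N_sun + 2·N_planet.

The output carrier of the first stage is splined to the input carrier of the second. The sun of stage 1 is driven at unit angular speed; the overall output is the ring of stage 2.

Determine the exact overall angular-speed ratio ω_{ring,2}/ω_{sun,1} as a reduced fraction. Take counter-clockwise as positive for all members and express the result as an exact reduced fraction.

1749/3650

Stage 1: N_ring = 33 + 2·17 = 67
Stage 1: 33(ω_s−ω_c) = −67(ω_r−ω_c),  ω_r=0, ω_s=1
Stage 1: 33(1−ω_c) = −67(0−ω_c)  ⇒  100ω_c = 33  ⇒  ω_c = 33/100
  ⇒ ω_c¹/ω_s¹ = 33/100
Stage 2: N_ring = 33 + 2·20 = 73
Stage 2: 33(ω_s−ω_c) = −73(ω_r−ω_c),  ω_s=0, ω_c=1
Stage 2: ω_r = 1 − (33/73)(0−1) = 106/73
  ⇒ ω_r²/ω_c² = 106/73
Coupling ω_c² = ω_c¹ ⇒ overall = 33/100 × 106/73 = 1749/3650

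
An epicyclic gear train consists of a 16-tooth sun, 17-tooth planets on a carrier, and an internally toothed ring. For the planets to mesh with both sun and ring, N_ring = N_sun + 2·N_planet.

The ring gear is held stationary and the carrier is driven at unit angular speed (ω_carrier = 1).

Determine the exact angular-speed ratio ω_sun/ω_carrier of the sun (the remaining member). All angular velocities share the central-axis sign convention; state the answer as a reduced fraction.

33/8

N_ring = 16 + 2·17 = 50
16(ω_s−ω_c) = −50(ω_r−ω_c),  ω_r=0, ω_c=1
ω_s = 1 − (50/16)(0−1) = 33/8
ω_s/ω_c = 33/8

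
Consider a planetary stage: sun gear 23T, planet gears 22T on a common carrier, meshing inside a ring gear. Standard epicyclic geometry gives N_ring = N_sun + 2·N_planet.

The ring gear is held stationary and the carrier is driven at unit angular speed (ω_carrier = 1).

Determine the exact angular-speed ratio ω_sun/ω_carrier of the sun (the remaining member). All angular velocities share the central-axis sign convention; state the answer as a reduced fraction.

N_ring = 23 + 2·22 = 67
23(ω_s−ω_c) = −67(ω_r−ω_c),  ω_r=0, ω_c=1
ω_s = 1 − (67/23)(0−1) = 90/23
ω_s/ω_c = 90/23

90/23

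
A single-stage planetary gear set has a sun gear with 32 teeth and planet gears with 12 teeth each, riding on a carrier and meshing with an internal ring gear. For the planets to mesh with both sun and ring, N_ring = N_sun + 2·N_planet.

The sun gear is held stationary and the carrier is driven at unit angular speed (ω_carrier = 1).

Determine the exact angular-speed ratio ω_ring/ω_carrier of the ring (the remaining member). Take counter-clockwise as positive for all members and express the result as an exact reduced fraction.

11/7

N_ring = 32 + 2·12 = 56
32(ω_s−ω_c) = −56(ω_r−ω_c),  ω_s=0, ω_c=1
ω_r = 1 − (32/56)(0−1) = 11/7
ω_r/ω_c = 11/7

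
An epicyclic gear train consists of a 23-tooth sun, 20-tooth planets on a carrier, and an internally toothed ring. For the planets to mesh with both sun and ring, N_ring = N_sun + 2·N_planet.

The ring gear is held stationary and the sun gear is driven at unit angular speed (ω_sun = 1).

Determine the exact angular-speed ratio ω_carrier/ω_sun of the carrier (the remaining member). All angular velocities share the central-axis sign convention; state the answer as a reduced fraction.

23/86

N_ring = 23 + 2·20 = 63
23(ω_s−ω_c) = −63(ω_r−ω_c),  ω_r=0, ω_s=1
23(1−ω_c) = −63(0−ω_c)  ⇒  86ω_c = 23  ⇒  ω_c = 23/86
ω_c/ω_s = 23/86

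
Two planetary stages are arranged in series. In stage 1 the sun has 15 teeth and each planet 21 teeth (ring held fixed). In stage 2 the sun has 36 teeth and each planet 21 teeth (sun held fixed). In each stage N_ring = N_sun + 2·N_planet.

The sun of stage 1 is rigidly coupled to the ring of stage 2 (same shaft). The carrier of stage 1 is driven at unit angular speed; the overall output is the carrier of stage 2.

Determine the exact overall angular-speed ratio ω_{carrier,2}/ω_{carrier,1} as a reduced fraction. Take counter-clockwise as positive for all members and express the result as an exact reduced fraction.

312/95

Stage 1: N_ring = 15 + 2·21 = 57
Stage 1: 15(ω_s−ω_c) = −57(ω_r−ω_c),  ω_r=0, ω_c=1
Stage 1: ω_s = 1 − (57/15)(0−1) = 24/5
  ⇒ ω_s¹/ω_c¹ = 24/5
Stage 2: N_ring = 36 + 2·21 = 78
Stage 2: 36(ω_s−ω_c) = −78(ω_r−ω_c),  ω_s=0, ω_r=1
Stage 2: 36(0−ω_c) = −78(1−ω_c)  ⇒  114ω_c = 78  ⇒  ω_c = 13/19
  ⇒ ω_c²/ω_r² = 13/19
Coupling ω_r² = ω_s¹ ⇒ overall = 24/5 × 13/19 = 312/95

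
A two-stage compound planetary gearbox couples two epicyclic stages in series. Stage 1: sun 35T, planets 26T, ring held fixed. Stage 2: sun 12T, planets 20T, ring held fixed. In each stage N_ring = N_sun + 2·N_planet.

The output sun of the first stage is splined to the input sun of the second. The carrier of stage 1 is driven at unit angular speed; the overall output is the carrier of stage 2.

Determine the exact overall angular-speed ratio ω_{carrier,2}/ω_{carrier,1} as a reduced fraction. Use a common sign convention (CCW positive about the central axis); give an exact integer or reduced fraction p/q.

183/280

Stage 1: N_ring = 35 + 2·26 = 87
Stage 1: 35(ω_s−ω_c) = −87(ω_r−ω_c),  ω_r=0, ω_c=1
Stage 1: ω_s = 1 − (87/35)(0−1) = 122/35
  ⇒ ω_s¹/ω_c¹ = 122/35
Stage 2: N_ring = 12 + 2·20 = 52
Stage 2: 12(ω_s−ω_c) = −52(ω_r−ω_c),  ω_r=0, ω_s=1
Stage 2: 12(1−ω_c) = −52(0−ω_c)  ⇒  64ω_c = 12  ⇒  ω_c = 3/16
  ⇒ ω_c²/ω_s² = 3/16
Coupling ω_s² = ω_s¹ ⇒ overall = 122/35 × 3/16 = 183/280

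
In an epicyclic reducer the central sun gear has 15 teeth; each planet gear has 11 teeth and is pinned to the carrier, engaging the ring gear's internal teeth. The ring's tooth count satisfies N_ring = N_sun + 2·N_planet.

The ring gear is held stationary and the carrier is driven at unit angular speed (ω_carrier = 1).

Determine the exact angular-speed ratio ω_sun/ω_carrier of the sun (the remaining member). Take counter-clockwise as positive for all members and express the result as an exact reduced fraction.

N_ring = 15 + 2·11 = 37
15(ω_s−ω_c) = −37(ω_r−ω_c),  ω_r=0, ω_c=1
ω_s = 1 − (37/15)(0−1) = 52/15
ω_s/ω_c = 52/15

52/15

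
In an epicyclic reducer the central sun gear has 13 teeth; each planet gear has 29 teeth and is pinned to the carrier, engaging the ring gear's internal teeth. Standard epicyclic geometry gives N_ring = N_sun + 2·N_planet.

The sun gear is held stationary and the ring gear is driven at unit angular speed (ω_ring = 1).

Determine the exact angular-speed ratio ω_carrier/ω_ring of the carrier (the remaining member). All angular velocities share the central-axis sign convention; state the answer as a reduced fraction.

71/84

N_ring = 13 + 2·29 = 71
13(ω_s−ω_c) = −71(ω_r−ω_c),  ω_s=0, ω_r=1
13(0−ω_c) = −71(1−ω_c)  ⇒  84ω_c = 71  ⇒  ω_c = 71/84
ω_c/ω_r = 71/84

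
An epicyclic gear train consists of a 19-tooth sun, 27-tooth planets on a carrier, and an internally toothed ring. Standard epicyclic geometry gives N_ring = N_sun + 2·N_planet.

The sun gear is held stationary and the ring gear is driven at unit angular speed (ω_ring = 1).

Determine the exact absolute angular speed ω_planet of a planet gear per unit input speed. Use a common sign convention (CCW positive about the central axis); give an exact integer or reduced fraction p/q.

N_ring = 19 + 2·27 = 73
19(ω_s−ω_c) = −73(ω_r−ω_c),  ω_s=0, ω_r=1
19(0−ω_c) = −73(1−ω_c)  ⇒  92ω_c = 73  ⇒  ω_c = 73/92
sun–planet: 19·(0−73/92) = −27·(ω_p−ω_c)  ⇒  ω_p−ω_c = −(19/27)·(-73/92) = 1387/2484
ω_p = 73/92 + 1387/2484 = 73/54

73/54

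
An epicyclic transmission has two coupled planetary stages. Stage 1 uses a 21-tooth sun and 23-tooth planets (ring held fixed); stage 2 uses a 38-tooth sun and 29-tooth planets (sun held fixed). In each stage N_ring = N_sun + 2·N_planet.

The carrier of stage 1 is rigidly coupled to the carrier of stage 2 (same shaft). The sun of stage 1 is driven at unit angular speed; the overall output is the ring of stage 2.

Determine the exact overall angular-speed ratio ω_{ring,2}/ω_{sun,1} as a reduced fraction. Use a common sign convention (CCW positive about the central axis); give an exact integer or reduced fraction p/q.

Stage 1: N_ring = 21 + 2·23 = 67
Stage 1: 21(ω_s−ω_c) = −67(ω_r−ω_c),  ω_r=0, ω_s=1
Stage 1: 21(1−ω_c) = −67(0−ω_c)  ⇒  88ω_c = 21  ⇒  ω_c = 21/88
  ⇒ ω_c¹/ω_s¹ = 21/88
Stage 2: N_ring = 38 + 2·29 = 96
Stage 2: 38(ω_s−ω_c) = −96(ω_r−ω_c),  ω_s=0, ω_c=1
Stage 2: ω_r = 1 − (38/96)(0−1) = 67/48
  ⇒ ω_r²/ω_c² = 67/48
Coupling ω_c² = ω_c¹ ⇒ overall = 21/88 × 67/48 = 469/1408

469/1408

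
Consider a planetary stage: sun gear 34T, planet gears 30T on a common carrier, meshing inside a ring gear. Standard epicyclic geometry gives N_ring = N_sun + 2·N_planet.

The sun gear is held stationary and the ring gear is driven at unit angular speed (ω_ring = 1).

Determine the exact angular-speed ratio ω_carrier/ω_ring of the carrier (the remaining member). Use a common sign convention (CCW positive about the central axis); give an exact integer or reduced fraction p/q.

N_ring = 34 + 2·30 = 94
34(ω_s−ω_c) = −94(ω_r−ω_c),  ω_s=0, ω_r=1
34(0−ω_c) = −94(1−ω_c)  ⇒  128ω_c = 94  ⇒  ω_c = 47/64
ω_c/ω_r = 47/64

47/64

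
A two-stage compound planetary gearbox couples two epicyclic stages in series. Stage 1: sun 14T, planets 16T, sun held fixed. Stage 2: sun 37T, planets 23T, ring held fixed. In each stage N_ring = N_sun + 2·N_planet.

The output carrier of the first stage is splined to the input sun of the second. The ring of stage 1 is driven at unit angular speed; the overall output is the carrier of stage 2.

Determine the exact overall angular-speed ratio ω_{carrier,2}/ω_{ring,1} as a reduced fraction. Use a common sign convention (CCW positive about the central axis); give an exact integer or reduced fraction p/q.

Stage 1: N_ring = 14 + 2·16 = 46
Stage 1: 14(ω_s−ω_c) = −46(ω_r−ω_c),  ω_s=0, ω_r=1
Stage 1: 14(0−ω_c) = −46(1−ω_c)  ⇒  60ω_c = 46  ⇒  ω_c = 23/30
  ⇒ ω_c¹/ω_r¹ = 23/30
Stage 2: N_ring = 37 + 2·23 = 83
Stage 2: 37(ω_s−ω_c) = −83(ω_r−ω_c),  ω_r=0, ω_s=1
Stage 2: 37(1−ω_c) = −83(0−ω_c)  ⇒  120ω_c = 37  ⇒  ω_c = 37/120
  ⇒ ω_c²/ω_s² = 37/120
Coupling ω_s² = ω_c¹ ⇒ overall = 23/30 × 37/120 = 851/3600

851/3600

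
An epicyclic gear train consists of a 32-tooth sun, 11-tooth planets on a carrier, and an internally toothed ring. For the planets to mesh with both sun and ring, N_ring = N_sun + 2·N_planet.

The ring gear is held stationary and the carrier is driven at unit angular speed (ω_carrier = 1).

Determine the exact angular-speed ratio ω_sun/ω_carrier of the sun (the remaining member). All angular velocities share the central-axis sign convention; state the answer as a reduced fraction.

N_ring = 32 + 2·11 = 54
32(ω_s−ω_c) = −54(ω_r−ω_c),  ω_r=0, ω_c=1
ω_s = 1 − (54/32)(0−1) = 43/16
ω_s/ω_c = 43/16

43/16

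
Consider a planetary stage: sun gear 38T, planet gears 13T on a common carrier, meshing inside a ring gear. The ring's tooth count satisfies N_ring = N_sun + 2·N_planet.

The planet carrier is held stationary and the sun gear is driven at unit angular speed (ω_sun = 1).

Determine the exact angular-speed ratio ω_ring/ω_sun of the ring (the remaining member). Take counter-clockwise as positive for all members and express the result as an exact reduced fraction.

-19/32

N_ring = 38 + 2·13 = 64
38(ω_s−ω_c) = −64(ω_r−ω_c),  ω_c=0, ω_s=1
ω_r = 0 − (38/64)(1−0) = -19/32
ω_r/ω_s = -19/32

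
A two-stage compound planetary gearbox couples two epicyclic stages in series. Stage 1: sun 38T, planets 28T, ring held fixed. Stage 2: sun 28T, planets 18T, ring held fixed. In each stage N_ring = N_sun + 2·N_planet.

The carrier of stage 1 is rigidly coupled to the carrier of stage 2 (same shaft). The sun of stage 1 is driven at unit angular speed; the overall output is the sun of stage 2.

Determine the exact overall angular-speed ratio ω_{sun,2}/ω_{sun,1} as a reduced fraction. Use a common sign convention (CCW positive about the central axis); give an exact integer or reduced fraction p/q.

Stage 1: N_ring = 38 + 2·28 = 94
Stage 1: 38(ω_s−ω_c) = −94(ω_r−ω_c),  ω_r=0, ω_s=1
Stage 1: 38(1−ω_c) = −94(0−ω_c)  ⇒  132ω_c = 38  ⇒  ω_c = 19/66
  ⇒ ω_c¹/ω_s¹ = 19/66
Stage 2: N_ring = 28 + 2·18 = 64
Stage 2: 28(ω_s−ω_c) = −64(ω_r−ω_c),  ω_r=0, ω_c=1
Stage 2: ω_s = 1 − (64/28)(0−1) = 23/7
  ⇒ ω_s²/ω_c² = 23/7
Coupling ω_c² = ω_c¹ ⇒ overall = 19/66 × 23/7 = 437/462

437/462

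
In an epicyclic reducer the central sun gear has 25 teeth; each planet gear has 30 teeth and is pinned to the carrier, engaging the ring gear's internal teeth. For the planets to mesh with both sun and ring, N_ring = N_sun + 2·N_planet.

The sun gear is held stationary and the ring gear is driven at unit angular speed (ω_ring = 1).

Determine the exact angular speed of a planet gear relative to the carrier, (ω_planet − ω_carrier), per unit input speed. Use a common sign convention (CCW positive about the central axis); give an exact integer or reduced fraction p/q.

85/132

N_ring = 25 + 2·30 = 85
25(ω_s−ω_c) = −85(ω_r−ω_c),  ω_s=0, ω_r=1
25(0−ω_c) = −85(1−ω_c)  ⇒  110ω_c = 85  ⇒  ω_c = 17/22
sun–planet: 25·(0−17/22) = −30·(ω_p−ω_c)  ⇒  ω_p−ω_c = −(25/30)·(-17/22) = 85/132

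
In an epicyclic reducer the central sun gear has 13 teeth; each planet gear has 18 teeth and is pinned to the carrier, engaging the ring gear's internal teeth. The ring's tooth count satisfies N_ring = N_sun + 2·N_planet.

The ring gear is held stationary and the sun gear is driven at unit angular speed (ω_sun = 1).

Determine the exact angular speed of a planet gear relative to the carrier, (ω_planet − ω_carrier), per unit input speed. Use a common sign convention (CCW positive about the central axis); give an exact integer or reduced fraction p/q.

N_ring = 13 + 2·18 = 49
13(ω_s−ω_c) = −49(ω_r−ω_c),  ω_r=0, ω_s=1
13(1−ω_c) = −49(0−ω_c)  ⇒  62ω_c = 13  ⇒  ω_c = 13/62
sun–planet: 13·(1−13/62) = −18·(ω_p−ω_c)  ⇒  ω_p−ω_c = −(13/18)·(49/62) = -637/1116

-637/1116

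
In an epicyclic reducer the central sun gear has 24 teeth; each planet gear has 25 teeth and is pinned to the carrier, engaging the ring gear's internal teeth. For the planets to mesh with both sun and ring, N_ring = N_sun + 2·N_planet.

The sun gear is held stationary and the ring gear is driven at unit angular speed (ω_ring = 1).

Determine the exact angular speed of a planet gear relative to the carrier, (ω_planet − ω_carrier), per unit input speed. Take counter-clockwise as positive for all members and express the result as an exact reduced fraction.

N_ring = 24 + 2·25 = 74
24(ω_s−ω_c) = −74(ω_r−ω_c),  ω_s=0, ω_r=1
24(0−ω_c) = −74(1−ω_c)  ⇒  98ω_c = 74  ⇒  ω_c = 37/49
sun–planet: 24·(0−37/49) = −25·(ω_p−ω_c)  ⇒  ω_p−ω_c = −(24/25)·(-37/49) = 888/1225

888/1225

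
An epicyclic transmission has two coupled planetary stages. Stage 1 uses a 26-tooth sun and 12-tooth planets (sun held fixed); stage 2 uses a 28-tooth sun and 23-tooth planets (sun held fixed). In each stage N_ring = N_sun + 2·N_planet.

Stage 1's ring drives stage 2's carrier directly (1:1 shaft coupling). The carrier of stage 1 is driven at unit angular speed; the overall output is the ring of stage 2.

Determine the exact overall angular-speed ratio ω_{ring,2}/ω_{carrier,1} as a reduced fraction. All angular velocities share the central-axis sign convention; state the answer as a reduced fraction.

1938/925

Stage 1: N_ring = 26 + 2·12 = 50
Stage 1: 26(ω_s−ω_c) = −50(ω_r−ω_c),  ω_s=0, ω_c=1
Stage 1: ω_r = 1 − (26/50)(0−1) = 38/25
  ⇒ ω_r¹/ω_c¹ = 38/25
Stage 2: N_ring = 28 + 2·23 = 74
Stage 2: 28(ω_s−ω_c) = −74(ω_r−ω_c),  ω_s=0, ω_c=1
Stage 2: ω_r = 1 − (28/74)(0−1) = 51/37
  ⇒ ω_r²/ω_c² = 51/37
Coupling ω_c² = ω_r¹ ⇒ overall = 38/25 × 51/37 = 1938/925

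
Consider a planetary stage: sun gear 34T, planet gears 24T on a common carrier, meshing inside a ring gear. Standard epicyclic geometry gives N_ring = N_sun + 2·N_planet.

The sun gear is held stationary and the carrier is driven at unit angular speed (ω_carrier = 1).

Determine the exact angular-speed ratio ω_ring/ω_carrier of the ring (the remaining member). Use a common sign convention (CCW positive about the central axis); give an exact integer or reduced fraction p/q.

58/41

N_ring = 34 + 2·24 = 82
34(ω_s−ω_c) = −82(ω_r−ω_c),  ω_s=0, ω_c=1
ω_r = 1 − (34/82)(0−1) = 58/41
ω_r/ω_c = 58/41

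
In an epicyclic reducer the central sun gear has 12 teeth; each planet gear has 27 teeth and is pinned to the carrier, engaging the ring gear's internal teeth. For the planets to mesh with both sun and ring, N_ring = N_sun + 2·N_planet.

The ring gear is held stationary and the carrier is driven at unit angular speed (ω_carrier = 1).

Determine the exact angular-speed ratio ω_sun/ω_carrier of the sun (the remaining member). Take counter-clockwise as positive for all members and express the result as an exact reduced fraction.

13/2

N_ring = 12 + 2·27 = 66
12(ω_s−ω_c) = −66(ω_r−ω_c),  ω_r=0, ω_c=1
ω_s = 1 − (66/12)(0−1) = 13/2
ω_s/ω_c = 13/2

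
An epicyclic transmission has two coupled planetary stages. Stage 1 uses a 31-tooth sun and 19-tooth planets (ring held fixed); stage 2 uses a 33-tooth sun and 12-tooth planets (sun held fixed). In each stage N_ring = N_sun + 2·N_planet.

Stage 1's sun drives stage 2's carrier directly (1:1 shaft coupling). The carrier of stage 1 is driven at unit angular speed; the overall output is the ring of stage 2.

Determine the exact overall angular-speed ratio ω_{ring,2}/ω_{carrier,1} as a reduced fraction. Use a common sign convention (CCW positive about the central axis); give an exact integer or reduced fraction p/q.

Stage 1: N_ring = 31 + 2·19 = 69
Stage 1: 31(ω_s−ω_c) = −69(ω_r−ω_c),  ω_r=0, ω_c=1
Stage 1: ω_s = 1 − (69/31)(0−1) = 100/31
  ⇒ ω_s¹/ω_c¹ = 100/31
Stage 2: N_ring = 33 + 2·12 = 57
Stage 2: 33(ω_s−ω_c) = −57(ω_r−ω_c),  ω_s=0, ω_c=1
Stage 2: ω_r = 1 − (33/57)(0−1) = 30/19
  ⇒ ω_r²/ω_c² = 30/19
Coupling ω_c² = ω_s¹ ⇒ overall = 100/31 × 30/19 = 3000/589

3000/589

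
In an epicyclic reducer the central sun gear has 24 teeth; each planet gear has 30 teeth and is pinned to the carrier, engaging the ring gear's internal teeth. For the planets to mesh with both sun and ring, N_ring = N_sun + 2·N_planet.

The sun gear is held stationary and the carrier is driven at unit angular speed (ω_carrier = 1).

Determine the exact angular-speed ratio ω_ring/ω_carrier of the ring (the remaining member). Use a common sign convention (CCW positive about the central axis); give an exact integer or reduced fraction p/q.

9/7

N_ring = 24 + 2·30 = 84
24(ω_s−ω_c) = −84(ω_r−ω_c),  ω_s=0, ω_c=1
ω_r = 1 − (24/84)(0−1) = 9/7
ω_r/ω_c = 9/7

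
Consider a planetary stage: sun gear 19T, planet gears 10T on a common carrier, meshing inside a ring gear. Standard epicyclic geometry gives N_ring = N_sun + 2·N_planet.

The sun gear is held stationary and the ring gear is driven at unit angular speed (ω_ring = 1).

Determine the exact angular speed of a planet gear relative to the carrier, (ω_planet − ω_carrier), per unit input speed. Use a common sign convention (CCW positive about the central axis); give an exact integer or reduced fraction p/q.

741/580

N_ring = 19 + 2·10 = 39
19(ω_s−ω_c) = −39(ω_r−ω_c),  ω_s=0, ω_r=1
19(0−ω_c) = −39(1−ω_c)  ⇒  58ω_c = 39  ⇒  ω_c = 39/58
sun–planet: 19·(0−39/58) = −10·(ω_p−ω_c)  ⇒  ω_p−ω_c = −(19/10)·(-39/58) = 741/580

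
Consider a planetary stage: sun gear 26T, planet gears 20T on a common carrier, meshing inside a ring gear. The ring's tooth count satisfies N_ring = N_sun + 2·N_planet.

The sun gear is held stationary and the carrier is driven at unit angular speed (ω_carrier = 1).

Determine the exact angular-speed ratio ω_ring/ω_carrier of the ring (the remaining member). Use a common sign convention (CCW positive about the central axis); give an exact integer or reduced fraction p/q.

N_ring = 26 + 2·20 = 66
26(ω_s−ω_c) = −66(ω_r−ω_c),  ω_s=0, ω_c=1
ω_r = 1 − (26/66)(0−1) = 46/33
ω_r/ω_c = 46/33

46/33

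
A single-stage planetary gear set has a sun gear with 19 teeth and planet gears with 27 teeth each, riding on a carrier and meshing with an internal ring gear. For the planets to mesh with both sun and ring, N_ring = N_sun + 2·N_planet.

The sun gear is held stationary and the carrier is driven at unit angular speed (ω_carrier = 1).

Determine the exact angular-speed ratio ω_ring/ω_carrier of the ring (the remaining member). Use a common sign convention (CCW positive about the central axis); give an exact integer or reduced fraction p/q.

92/73

N_ring = 19 + 2·27 = 73
19(ω_s−ω_c) = −73(ω_r−ω_c),  ω_s=0, ω_c=1
ω_r = 1 − (19/73)(0−1) = 92/73
ω_r/ω_c = 92/73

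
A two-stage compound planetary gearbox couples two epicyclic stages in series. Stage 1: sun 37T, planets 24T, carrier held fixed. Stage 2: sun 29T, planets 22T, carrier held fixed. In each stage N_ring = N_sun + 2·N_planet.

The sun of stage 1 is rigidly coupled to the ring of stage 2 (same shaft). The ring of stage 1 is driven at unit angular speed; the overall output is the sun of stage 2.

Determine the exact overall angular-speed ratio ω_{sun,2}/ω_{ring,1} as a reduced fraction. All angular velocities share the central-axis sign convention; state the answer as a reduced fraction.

6205/1073

Stage 1: N_ring = 37 + 2·24 = 85
Stage 1: 37(ω_s−ω_c) = −85(ω_r−ω_c),  ω_c=0, ω_r=1
Stage 1: ω_s = 0 − (85/37)(1−0) = -85/37
  ⇒ ω_s¹/ω_r¹ = -85/37
Stage 2: N_ring = 29 + 2·22 = 73
Stage 2: 29(ω_s−ω_c) = −73(ω_r−ω_c),  ω_c=0, ω_r=1
Stage 2: ω_s = 0 − (73/29)(1−0) = -73/29
  ⇒ ω_s²/ω_r² = -73/29
Coupling ω_r² = ω_s¹ ⇒ overall = -85/37 × -73/29 = 6205/1073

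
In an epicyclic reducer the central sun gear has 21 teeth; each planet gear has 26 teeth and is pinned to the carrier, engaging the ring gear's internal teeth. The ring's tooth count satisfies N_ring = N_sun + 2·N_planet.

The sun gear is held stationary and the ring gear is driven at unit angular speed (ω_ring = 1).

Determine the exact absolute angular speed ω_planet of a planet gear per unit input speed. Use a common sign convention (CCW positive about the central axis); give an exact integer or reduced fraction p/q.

N_ring = 21 + 2·26 = 73
21(ω_s−ω_c) = −73(ω_r−ω_c),  ω_s=0, ω_r=1
21(0−ω_c) = −73(1−ω_c)  ⇒  94ω_c = 73  ⇒  ω_c = 73/94
sun–planet: 21·(0−73/94) = −26·(ω_p−ω_c)  ⇒  ω_p−ω_c = −(21/26)·(-73/94) = 1533/2444
ω_p = 73/94 + 1533/2444 = 73/52

73/52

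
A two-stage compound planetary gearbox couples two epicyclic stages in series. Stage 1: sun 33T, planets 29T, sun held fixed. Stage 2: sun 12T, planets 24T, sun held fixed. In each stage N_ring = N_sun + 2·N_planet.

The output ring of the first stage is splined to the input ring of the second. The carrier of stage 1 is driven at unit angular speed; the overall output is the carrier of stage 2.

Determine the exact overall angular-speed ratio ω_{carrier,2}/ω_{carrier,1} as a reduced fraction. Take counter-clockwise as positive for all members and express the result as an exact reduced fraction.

Stage 1: N_ring = 33 + 2·29 = 91
Stage 1: 33(ω_s−ω_c) = −91(ω_r−ω_c),  ω_s=0, ω_c=1
Stage 1: ω_r = 1 − (33/91)(0−1) = 124/91
  ⇒ ω_r¹/ω_c¹ = 124/91
Stage 2: N_ring = 12 + 2·24 = 60
Stage 2: 12(ω_s−ω_c) = −60(ω_r−ω_c),  ω_s=0, ω_r=1
Stage 2: 12(0−ω_c) = −60(1−ω_c)  ⇒  72ω_c = 60  ⇒  ω_c = 5/6
  ⇒ ω_c²/ω_r² = 5/6
Coupling ω_r² = ω_r¹ ⇒ overall = 124/91 × 5/6 = 310/273

310/273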